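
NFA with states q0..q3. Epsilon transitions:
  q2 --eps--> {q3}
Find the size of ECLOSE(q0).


Starting from q0
Initialize closure = {q0}
q0 has no outgoing epsilon transitions -> nothing to add
Final closure: {q0}
Size = 1

1


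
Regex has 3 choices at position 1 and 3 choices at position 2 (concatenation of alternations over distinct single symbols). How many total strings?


First group: 3 alternatives
Second group: 3 alternatives
Concatenation: each choice from group 1 pairs with each from group 2
Total = 3 x 3 = 9

9


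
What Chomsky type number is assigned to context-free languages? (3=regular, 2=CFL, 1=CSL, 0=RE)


Chomsky hierarchy levels:
  Type 3: Regular (DFA/NFA/regex)
  Type 2: Context-free (PDA)
  Type 1: Context-sensitive
  Type 0: Recursively enumerable (TM)
'context-free' corresponds to Type 2

2


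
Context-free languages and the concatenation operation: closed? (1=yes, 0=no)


CFL closure properties:
  Closed under: union, concatenation, Kleene star
  NOT closed under: intersection, complement
Operation 'concatenation' is in closed list -> Yes (closed)

1


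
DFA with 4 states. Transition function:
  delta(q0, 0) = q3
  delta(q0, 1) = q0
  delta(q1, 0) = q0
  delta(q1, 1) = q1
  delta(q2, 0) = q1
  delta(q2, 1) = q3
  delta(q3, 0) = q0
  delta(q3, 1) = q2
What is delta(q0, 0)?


Looking up transition function:
delta(q0, 0) in the table
Row: q0, Column: 0
Result: q3

q3


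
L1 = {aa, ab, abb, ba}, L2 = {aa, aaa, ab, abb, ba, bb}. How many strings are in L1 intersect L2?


L1 = {aa, ab, abb, ba}
L2 = {aa, aaa, ab, abb, ba, bb}
Checking each string in L1 against L2:
  'aa': in L2? Yes
  'ab': in L2? Yes
  'abb': in L2? Yes
  'ba': in L2? Yes
Intersection = {aa, ab, abb, ba}
|L1 ∩ L2| = 4

4


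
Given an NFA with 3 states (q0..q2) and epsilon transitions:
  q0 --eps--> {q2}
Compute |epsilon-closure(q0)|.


Starting from q0
Initialize closure = {q0}
Follow epsilon from q0 -> add q2
Final closure: {q0, q2}
Size = 2

2


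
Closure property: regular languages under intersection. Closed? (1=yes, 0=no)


Regular languages are closed under:
- Union (DFA product construction)
- Intersection (DFA product construction)
- Complement (swap accept/reject states)
- Concatenation (NFA construction)
- Kleene star (NFA construction)
intersection is in this list
Therefore: closed

1


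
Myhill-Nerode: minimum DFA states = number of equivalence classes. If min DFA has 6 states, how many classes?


Myhill-Nerode theorem:
Number of equivalence classes = number of states in minimal DFA
Minimal DFA states = 6
Therefore equivalence classes = 6

6


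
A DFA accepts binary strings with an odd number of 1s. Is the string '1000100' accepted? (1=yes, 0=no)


DFA has 2 states: q_even (start, accept=no) and q_odd
Processing string '1000100' character by character:
  Position 0: read '1', 1-count=1 -> q_odd
  Position 1: read '0', 1-count=1 -> q_odd (no change)
  Position 2: read '0', 1-count=1 -> q_odd (no change)
  Position 3: read '0', 1-count=1 -> q_odd (no change)
  Position 4: read '1', 1-count=2 -> q_even
  Position 5: read '0', 1-count=2 -> q_even (no change)
  Position 6: read '0', 1-count=2 -> q_even (no change)
Final state: q_even, total 1s = 2 (even); the DFA requires an odd count -> reject

0


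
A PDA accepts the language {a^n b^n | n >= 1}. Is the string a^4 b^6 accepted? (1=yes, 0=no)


Language requires equal numbers of a's and b's
PDA pushes for each 'a', pops for each 'b'
Number of a's = 4
Number of b's = 6
4 != 6 -> Reject

0


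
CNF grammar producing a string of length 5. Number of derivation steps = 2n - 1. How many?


Chomsky Normal Form derivation:
String length n = 5
Each step either:
  - Splits a nonterminal into two (n-1 such steps)
  - Converts a nonterminal to terminal (n such steps)
Total = (n-1) + n = 2n - 1
= 2(5) - 1
= 10 - 1
= 9

9


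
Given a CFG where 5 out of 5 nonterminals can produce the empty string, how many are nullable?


Nonterminals: {S, A, B, C, D}
A nonterminal is nullable if it can derive epsilon
Counting nullable nonterminals: 5
Total nullable = 5

5


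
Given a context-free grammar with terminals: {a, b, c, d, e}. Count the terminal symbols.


Terminal symbols: a, b, c, d, e
Counting each: a (#1), b (#2), c (#3), d (#4), e (#5)
Total = 5

5


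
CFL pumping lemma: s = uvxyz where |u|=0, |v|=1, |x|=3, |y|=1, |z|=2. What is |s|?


|s| = |u| + |v| + |x| + |y| + |z|
= 0 + 1 + 3 + 1 + 2
= 1 + 3 + 3
= 4 + 3
= 7

7


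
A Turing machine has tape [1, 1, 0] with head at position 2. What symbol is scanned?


Tape: [1, 1, 0]
Positions: 0 1 2
Values:    1 1 0
Head at position 2
tape[2] = 0

0


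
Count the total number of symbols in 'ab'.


String: 'ab'
Counting characters:
  'a' appears 1 time(s)
  'b' appears 1 time(s)
Total length = 1 + 1 = 2

2


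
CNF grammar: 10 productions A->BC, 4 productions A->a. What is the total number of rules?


CNF allows two rule forms:
  A -> BC (binary): 10 rules
  A -> a (terminal): 4 rules
Total = 10 + 4 = 14

14


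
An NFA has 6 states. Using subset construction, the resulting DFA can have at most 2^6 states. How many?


NFA has 6 states
Subset construction: each DFA state = subset of NFA states
Maximum subsets = 2^6
2^6 = 64

64


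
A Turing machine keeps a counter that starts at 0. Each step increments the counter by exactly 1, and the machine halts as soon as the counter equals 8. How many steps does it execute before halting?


Counter starts at 0. Counting sequence:
  Step 1: counter = 1
  Step 2: counter = 2
  Step 3: counter = 3
  Step 4: counter = 4
  Step 5: counter = 5
  Step 6: counter = 6
  Step 7: counter = 7
  Step 8: counter = 8
Counter reached 8 -> halt
Total steps = 8

8


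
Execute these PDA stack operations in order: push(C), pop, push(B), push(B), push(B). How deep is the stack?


Tracing stack operations:
  push(C) -> stack = [C], depth=1
  pop -> removed C, stack = [], depth=0
  push(B) -> stack = [B], depth=1
  push(B) -> stack = [B,B], depth=2
  push(B) -> stack = [B,B,B], depth=3
Final depth = 3

3


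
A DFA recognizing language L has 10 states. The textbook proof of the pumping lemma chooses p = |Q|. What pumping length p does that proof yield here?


Pumping lemma for regular languages (standard proof):
Take p = |Q|, the number of DFA states.
Any string of length >= |Q| passes through |Q|+1 states while reading its first |Q| symbols,
so by pigeonhole some state repeats, giving the loop that can be pumped.
Here |Q| = 10
Therefore the proof uses p = 10

10


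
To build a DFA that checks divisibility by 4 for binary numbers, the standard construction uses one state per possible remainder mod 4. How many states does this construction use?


Divisibility by 4 is tracked via the remainder mod 4: 0, 1, ..., 3
The construction assigns one state to each remainder
Number of remainders = 4

4


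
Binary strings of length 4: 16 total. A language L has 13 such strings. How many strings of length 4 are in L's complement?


Alphabet: {0,1}
String length: 4
Total strings of length 4 = 2^4 = 16
Strings in L = 13
Complement = total - |L|
= 16 - 13
= 3

3


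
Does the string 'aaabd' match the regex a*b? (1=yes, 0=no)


Pattern: a*b
String: 'aaabd'
Pattern requires: zero or more 'a's followed by exactly one 'b'
Found 3 leading 'a's
Remaining: 'bd'
Remaining is not 'b' -> no match
Result: 0

0


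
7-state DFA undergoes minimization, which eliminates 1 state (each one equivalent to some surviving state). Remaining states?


Original DFA: 7 states
Redundant states removed: 1
Minimized states = original - removed
= 7 - 1
= 6

6


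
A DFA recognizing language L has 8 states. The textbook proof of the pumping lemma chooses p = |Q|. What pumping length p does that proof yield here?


Pumping lemma for regular languages (standard proof):
Take p = |Q|, the number of DFA states.
Any string of length >= |Q| passes through |Q|+1 states while reading its first |Q| symbols,
so by pigeonhole some state repeats, giving the loop that can be pumped.
Here |Q| = 8
Therefore the proof uses p = 8

8


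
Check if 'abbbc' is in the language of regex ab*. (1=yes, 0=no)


Pattern: ab*
String: 'abbbc'
Pattern requires: exactly one 'a' followed by zero or more 'b's
First char is 'a' -> OK
Rest 'bbbc': all b's? No
Result: 0

0


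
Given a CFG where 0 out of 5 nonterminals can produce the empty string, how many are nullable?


Nonterminals: {S, A, B, C, D}
A nonterminal is nullable if it can derive epsilon
Counting nullable nonterminals: 0
Total nullable = 0

0


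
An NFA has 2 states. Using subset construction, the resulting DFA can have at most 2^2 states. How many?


NFA has 2 states
Subset construction: each DFA state = subset of NFA states
Maximum subsets = 2^2
2^2 = 4

4


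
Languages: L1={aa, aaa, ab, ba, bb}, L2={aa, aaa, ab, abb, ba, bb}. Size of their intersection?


L1 = {aa, aaa, ab, ba, bb}
L2 = {aa, aaa, ab, abb, ba, bb}
Checking each string in L1 against L2:
  'aa': in L2? Yes
  'aaa': in L2? Yes
  'ab': in L2? Yes
  'ba': in L2? Yes
  'bb': in L2? Yes
Intersection = {aa, aaa, ab, ba, bb}
|L1 ∩ L2| = 5

5


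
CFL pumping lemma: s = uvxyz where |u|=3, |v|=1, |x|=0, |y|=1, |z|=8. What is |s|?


|s| = |u| + |v| + |x| + |y| + |z|
= 3 + 1 + 0 + 1 + 8
= 4 + 0 + 9
= 4 + 9
= 13

13


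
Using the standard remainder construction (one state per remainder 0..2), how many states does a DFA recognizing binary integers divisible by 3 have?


Divisibility by 3 is tracked via the remainder mod 3: 0, 1, ..., 2
The construction assigns one state to each remainder
Number of remainders = 3

3


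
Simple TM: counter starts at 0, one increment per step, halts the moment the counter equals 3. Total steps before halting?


Counter starts at 0. Counting sequence:
  Step 1: counter = 1
  Step 2: counter = 2
  Step 3: counter = 3
Counter reached 3 -> halt
Total steps = 3

3


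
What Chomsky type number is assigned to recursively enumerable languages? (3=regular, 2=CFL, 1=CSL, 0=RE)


Chomsky hierarchy levels:
  Type 3: Regular (DFA/NFA/regex)
  Type 2: Context-free (PDA)
  Type 1: Context-sensitive
  Type 0: Recursively enumerable (TM)
'recursively enumerable' corresponds to Type 0

0


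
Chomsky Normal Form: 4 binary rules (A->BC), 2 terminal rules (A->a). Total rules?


CNF allows two rule forms:
  A -> BC (binary): 4 rules
  A -> a (terminal): 2 rules
Total = 4 + 2 = 6

6


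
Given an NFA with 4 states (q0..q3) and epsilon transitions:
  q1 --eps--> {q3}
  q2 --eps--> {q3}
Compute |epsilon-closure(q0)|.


Starting from q0
Initialize closure = {q0}
q0 has no outgoing epsilon transitions -> nothing to add
Final closure: {q0}
Size = 1

1


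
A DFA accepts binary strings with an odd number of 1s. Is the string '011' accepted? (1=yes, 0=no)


DFA has 2 states: q_even (start, accept=no) and q_odd
Processing string '011' character by character:
  Position 0: read '0', 1-count=0 -> q_even (no change)
  Position 1: read '1', 1-count=1 -> q_odd
  Position 2: read '1', 1-count=2 -> q_even
Final state: q_even, total 1s = 2 (even); the DFA requires an odd count -> reject

0


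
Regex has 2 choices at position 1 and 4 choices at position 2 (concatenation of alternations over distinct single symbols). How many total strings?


First group: 2 alternatives
Second group: 4 alternatives
Concatenation: each choice from group 1 pairs with each from group 2
Total = 2 x 4 = 8

8


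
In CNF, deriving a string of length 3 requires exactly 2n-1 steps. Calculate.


Chomsky Normal Form derivation:
String length n = 3
Each step either:
  - Splits a nonterminal into two (n-1 such steps)
  - Converts a nonterminal to terminal (n such steps)
Total = (n-1) + n = 2n - 1
= 2(3) - 1
= 6 - 1
= 5

5


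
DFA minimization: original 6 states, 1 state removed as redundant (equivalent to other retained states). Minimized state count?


Original DFA: 6 states
Redundant states removed: 1
Minimized states = original - removed
= 6 - 1
= 5

5


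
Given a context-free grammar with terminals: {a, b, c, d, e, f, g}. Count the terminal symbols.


Terminal symbols: a, b, c, d, e, f, g
Counting each: a (#1), b (#2), c (#3), d (#4), e (#5), f (#6), g (#7)
Total = 7

7


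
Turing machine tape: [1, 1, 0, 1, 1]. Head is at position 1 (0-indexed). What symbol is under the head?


Tape: [1, 1, 0, 1, 1]
Positions: 0 1 2 3 4
Values:    1 1 0 1 1
Head at position 1
tape[1] = 1

1


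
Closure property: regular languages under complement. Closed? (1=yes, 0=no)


Regular languages are closed under:
- Union (DFA product construction)
- Intersection (DFA product construction)
- Complement (swap accept/reject states)
- Concatenation (NFA construction)
- Kleene star (NFA construction)
complement is in this list
Therefore: closed

1


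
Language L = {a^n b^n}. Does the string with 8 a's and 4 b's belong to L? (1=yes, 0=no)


Language requires equal numbers of a's and b's
PDA pushes for each 'a', pops for each 'b'
Number of a's = 8
Number of b's = 4
8 != 4 -> Reject

0


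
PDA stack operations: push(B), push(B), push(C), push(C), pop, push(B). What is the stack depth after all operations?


Tracing stack operations:
  push(B) -> stack = [B], depth=1
  push(B) -> stack = [B,B], depth=2
  push(C) -> stack = [B,B,C], depth=3
  push(C) -> stack = [B,B,C,C], depth=4
  pop -> removed C, stack = [B,B,C], depth=3
  push(B) -> stack = [B,B,C,B], depth=4
Final depth = 4

4


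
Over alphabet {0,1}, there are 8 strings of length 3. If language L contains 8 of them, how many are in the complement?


Alphabet: {0,1}
String length: 3
Total strings of length 3 = 2^3 = 8
Strings in L = 8
Complement = total - |L|
= 8 - 8
= 0

0


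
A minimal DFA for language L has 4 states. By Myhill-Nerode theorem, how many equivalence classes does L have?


Myhill-Nerode theorem:
Number of equivalence classes = number of states in minimal DFA
Minimal DFA states = 4
Therefore equivalence classes = 4

4


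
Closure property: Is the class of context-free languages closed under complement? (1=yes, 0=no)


CFL closure properties:
  Closed under: union, concatenation, Kleene star
  NOT closed under: intersection, complement
Operation 'complement' is in not-closed list -> No (not closed)

0


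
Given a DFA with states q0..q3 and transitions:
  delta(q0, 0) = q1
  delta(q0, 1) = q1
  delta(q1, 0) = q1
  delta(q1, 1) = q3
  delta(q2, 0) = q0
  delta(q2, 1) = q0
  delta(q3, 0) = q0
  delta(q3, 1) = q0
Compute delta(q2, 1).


Looking up transition function:
delta(q2, 1) in the table
Row: q2, Column: 1
Result: q0

q0


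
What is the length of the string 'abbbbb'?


String: 'abbbbb'
Counting characters:
  'a' appears 1 time(s)
  'b' appears 5 time(s)
Total length = 1 + 5 = 6

6


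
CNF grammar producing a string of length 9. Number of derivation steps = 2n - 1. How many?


Chomsky Normal Form derivation:
String length n = 9
Each step either:
  - Splits a nonterminal into two (n-1 such steps)
  - Converts a nonterminal to terminal (n such steps)
Total = (n-1) + n = 2n - 1
= 2(9) - 1
= 18 - 1
= 17

17


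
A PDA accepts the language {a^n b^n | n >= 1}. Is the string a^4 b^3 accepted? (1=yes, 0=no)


Language requires equal numbers of a's and b's
PDA pushes for each 'a', pops for each 'b'
Number of a's = 4
Number of b's = 3
4 != 3 -> Reject

0


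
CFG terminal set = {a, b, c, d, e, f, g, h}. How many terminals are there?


Terminal symbols: a, b, c, d, e, f, g, h
Counting each: a (#1), b (#2), c (#3), d (#4), e (#5), f (#6), g (#7), h (#8)
Total = 8

8


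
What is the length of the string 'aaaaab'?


String: 'aaaaab'
Counting characters:
  'a' appears 5 time(s)
  'b' appears 1 time(s)
Total length = 5 + 1 = 6

6


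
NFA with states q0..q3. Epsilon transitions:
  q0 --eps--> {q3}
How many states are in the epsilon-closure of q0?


Starting from q0
Initialize closure = {q0}
Follow epsilon from q0 -> add q3
Final closure: {q0, q3}
Size = 2

2


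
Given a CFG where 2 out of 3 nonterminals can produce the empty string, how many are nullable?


Nonterminals: {S, A, B}
A nonterminal is nullable if it can derive epsilon
Counting nullable nonterminals: 2
Total nullable = 2

2


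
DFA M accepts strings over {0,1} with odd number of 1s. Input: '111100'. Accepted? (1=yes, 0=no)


DFA has 2 states: q_even (start, accept=no) and q_odd
Processing string '111100' character by character:
  Position 0: read '1', 1-count=1 -> q_odd
  Position 1: read '1', 1-count=2 -> q_even
  Position 2: read '1', 1-count=3 -> q_odd
  Position 3: read '1', 1-count=4 -> q_even
  Position 4: read '0', 1-count=4 -> q_even (no change)
  Position 5: read '0', 1-count=4 -> q_even (no change)
Final state: q_even, total 1s = 4 (even); the DFA requires an odd count -> reject

0


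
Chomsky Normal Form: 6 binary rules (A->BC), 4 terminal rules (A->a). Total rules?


CNF allows two rule forms:
  A -> BC (binary): 6 rules
  A -> a (terminal): 4 rules
Total = 6 + 4 = 10

10


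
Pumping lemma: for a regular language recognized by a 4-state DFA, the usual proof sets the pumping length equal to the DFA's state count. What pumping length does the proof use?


Pumping lemma for regular languages (standard proof):
Take p = |Q|, the number of DFA states.
Any string of length >= |Q| passes through |Q|+1 states while reading its first |Q| symbols,
so by pigeonhole some state repeats, giving the loop that can be pumped.
Here |Q| = 4
Therefore the proof uses p = 4

4


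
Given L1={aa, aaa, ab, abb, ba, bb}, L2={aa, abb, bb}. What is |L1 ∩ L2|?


L1 = {aa, aaa, ab, abb, ba, bb}
L2 = {aa, abb, bb}
Checking each string in L1 against L2:
  'aa': in L2? Yes
  'aaa': in L2? No
  'ab': in L2? No
  'abb': in L2? Yes
  'ba': in L2? No
  'bb': in L2? Yes
Intersection = {aa, abb, bb}
|L1 ∩ L2| = 3

3


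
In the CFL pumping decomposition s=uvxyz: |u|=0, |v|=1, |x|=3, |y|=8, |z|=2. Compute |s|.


|s| = |u| + |v| + |x| + |y| + |z|
= 0 + 1 + 3 + 8 + 2
= 1 + 3 + 10
= 4 + 10
= 14

14


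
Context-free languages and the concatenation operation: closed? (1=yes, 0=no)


CFL closure properties:
  Closed under: union, concatenation, Kleene star
  NOT closed under: intersection, complement
Operation 'concatenation' is in closed list -> Yes (closed)

1


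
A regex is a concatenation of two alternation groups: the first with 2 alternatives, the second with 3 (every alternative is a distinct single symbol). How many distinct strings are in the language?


First group: 2 alternatives
Second group: 3 alternatives
Concatenation: each choice from group 1 pairs with each from group 2
Total = 2 x 3 = 6

6


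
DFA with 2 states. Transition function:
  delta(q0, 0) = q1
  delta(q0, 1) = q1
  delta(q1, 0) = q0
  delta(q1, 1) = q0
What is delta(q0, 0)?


Looking up transition function:
delta(q0, 0) in the table
Row: q0, Column: 0
Result: q1

q1


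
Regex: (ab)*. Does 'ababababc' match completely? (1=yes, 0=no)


Pattern: (ab)*
String: 'ababababc'
Pattern requires: zero or more repetitions of 'ab'
Length 9 is odd -> cannot be (ab)* -> no match
Result: 0

0


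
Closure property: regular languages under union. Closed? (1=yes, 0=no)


Regular languages are closed under:
- Union (DFA product construction)
- Intersection (DFA product construction)
- Complement (swap accept/reject states)
- Concatenation (NFA construction)
- Kleene star (NFA construction)
union is in this list
Therefore: closed

1


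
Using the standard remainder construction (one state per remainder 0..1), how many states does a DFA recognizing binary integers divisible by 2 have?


Divisibility by 2 is tracked via the remainder mod 2: 0, 1, ..., 1
The construction assigns one state to each remainder
Number of remainders = 2

2


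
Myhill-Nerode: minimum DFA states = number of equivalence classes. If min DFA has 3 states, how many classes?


Myhill-Nerode theorem:
Number of equivalence classes = number of states in minimal DFA
Minimal DFA states = 3
Therefore equivalence classes = 3

3


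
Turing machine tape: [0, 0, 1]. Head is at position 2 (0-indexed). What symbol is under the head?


Tape: [0, 0, 1]
Positions: 0 1 2
Values:    0 0 1
Head at position 2
tape[2] = 1

1


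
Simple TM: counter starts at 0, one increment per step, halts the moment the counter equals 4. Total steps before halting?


Counter starts at 0. Counting sequence:
  Step 1: counter = 1
  Step 2: counter = 2
  Step 3: counter = 3
  Step 4: counter = 4
Counter reached 4 -> halt
Total steps = 4

4


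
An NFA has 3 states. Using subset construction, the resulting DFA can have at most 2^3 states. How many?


NFA has 3 states
Subset construction: each DFA state = subset of NFA states
Maximum subsets = 2^3
2^3 = 8

8


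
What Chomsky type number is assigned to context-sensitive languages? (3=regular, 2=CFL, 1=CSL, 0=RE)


Chomsky hierarchy levels:
  Type 3: Regular (DFA/NFA/regex)
  Type 2: Context-free (PDA)
  Type 1: Context-sensitive
  Type 0: Recursively enumerable (TM)
'context-sensitive' corresponds to Type 1

1


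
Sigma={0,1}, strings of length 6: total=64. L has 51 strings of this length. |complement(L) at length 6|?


Alphabet: {0,1}
String length: 6
Total strings of length 6 = 2^6 = 64
Strings in L = 51
Complement = total - |L|
= 64 - 51
= 13

13


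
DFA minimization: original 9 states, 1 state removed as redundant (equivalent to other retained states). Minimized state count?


Original DFA: 9 states
Redundant states removed: 1
Minimized states = original - removed
= 9 - 1
= 8

8


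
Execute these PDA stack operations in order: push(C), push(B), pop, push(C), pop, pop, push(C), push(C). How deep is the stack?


Tracing stack operations:
  push(C) -> stack = [C], depth=1
  push(B) -> stack = [C,B], depth=2
  pop -> removed B, stack = [C], depth=1
  push(C) -> stack = [C,C], depth=2
  pop -> removed C, stack = [C], depth=1
  pop -> removed C, stack = [], depth=0
  push(C) -> stack = [C], depth=1
  push(C) -> stack = [C,C], depth=2
Final depth = 2

2


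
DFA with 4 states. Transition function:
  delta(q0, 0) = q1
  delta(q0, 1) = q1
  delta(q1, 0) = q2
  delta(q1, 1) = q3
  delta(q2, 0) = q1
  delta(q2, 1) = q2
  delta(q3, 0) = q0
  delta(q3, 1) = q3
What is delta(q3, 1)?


Looking up transition function:
delta(q3, 1) in the table
Row: q3, Column: 1
Result: q3

q3


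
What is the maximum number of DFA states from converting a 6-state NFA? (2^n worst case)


NFA has 6 states
Subset construction: each DFA state = subset of NFA states
Maximum subsets = 2^6
2^6 = 64

64


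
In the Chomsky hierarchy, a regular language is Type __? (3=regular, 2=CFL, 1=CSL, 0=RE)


Chomsky hierarchy levels:
  Type 3: Regular (DFA/NFA/regex)
  Type 2: Context-free (PDA)
  Type 1: Context-sensitive
  Type 0: Recursively enumerable (TM)
'regular' corresponds to Type 3

3


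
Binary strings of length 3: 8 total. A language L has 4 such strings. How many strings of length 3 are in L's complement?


Alphabet: {0,1}
String length: 3
Total strings of length 3 = 2^3 = 8
Strings in L = 4
Complement = total - |L|
= 8 - 4
= 4

4


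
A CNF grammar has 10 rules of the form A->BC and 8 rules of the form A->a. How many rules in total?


CNF allows two rule forms:
  A -> BC (binary): 10 rules
  A -> a (terminal): 8 rules
Total = 10 + 8 = 18

18


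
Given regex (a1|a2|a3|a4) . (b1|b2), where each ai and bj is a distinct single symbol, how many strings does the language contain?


First group: 4 alternatives
Second group: 2 alternatives
Concatenation: each choice from group 1 pairs with each from group 2
Total = 4 x 2 = 8

8


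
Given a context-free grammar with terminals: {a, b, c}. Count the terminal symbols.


Terminal symbols: a, b, c
Counting each: a (#1), b (#2), c (#3)
Total = 3

3


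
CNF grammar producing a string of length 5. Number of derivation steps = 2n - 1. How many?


Chomsky Normal Form derivation:
String length n = 5
Each step either:
  - Splits a nonterminal into two (n-1 such steps)
  - Converts a nonterminal to terminal (n such steps)
Total = (n-1) + n = 2n - 1
= 2(5) - 1
= 10 - 1
= 9

9


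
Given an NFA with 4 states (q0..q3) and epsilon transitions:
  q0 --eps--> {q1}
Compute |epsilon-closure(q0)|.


Starting from q0
Initialize closure = {q0}
Follow epsilon from q0 -> add q1
Final closure: {q0, q1}
Size = 2

2


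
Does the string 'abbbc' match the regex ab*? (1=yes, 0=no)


Pattern: ab*
String: 'abbbc'
Pattern requires: exactly one 'a' followed by zero or more 'b's
First char is 'a' -> OK
Rest 'bbbc': all b's? No
Result: 0

0


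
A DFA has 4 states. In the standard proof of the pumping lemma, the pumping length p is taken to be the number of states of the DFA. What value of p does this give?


Pumping lemma for regular languages (standard proof):
Take p = |Q|, the number of DFA states.
Any string of length >= |Q| passes through |Q|+1 states while reading its first |Q| symbols,
so by pigeonhole some state repeats, giving the loop that can be pumped.
Here |Q| = 4
Therefore the proof uses p = 4

4


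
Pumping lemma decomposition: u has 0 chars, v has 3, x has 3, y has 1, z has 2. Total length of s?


|s| = |u| + |v| + |x| + |y| + |z|
= 0 + 3 + 3 + 1 + 2
= 3 + 3 + 3
= 6 + 3
= 9

9


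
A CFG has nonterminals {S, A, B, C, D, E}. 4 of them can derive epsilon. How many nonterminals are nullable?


Nonterminals: {S, A, B, C, D, E}
A nonterminal is nullable if it can derive epsilon
Counting nullable nonterminals: 4
Total nullable = 4

4


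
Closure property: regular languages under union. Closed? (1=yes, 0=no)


Regular languages are closed under:
- Union (DFA product construction)
- Intersection (DFA product construction)
- Complement (swap accept/reject states)
- Concatenation (NFA construction)
- Kleene star (NFA construction)
union is in this list
Therefore: closed

1


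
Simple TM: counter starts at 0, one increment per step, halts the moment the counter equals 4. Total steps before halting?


Counter starts at 0. Counting sequence:
  Step 1: counter = 1
  Step 2: counter = 2
  Step 3: counter = 3
  Step 4: counter = 4
Counter reached 4 -> halt
Total steps = 4

4


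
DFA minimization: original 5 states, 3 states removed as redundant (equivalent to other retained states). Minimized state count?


Original DFA: 5 states
Redundant states removed: 3
Minimized states = original - removed
= 5 - 3
= 2

2


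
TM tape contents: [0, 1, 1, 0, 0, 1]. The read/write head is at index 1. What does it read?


Tape: [0, 1, 1, 0, 0, 1]
Positions: 0 1 2 3 4 5
Values:    0 1 1 0 0 1
Head at position 1
tape[1] = 1

1


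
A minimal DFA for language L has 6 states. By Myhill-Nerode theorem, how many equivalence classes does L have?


Myhill-Nerode theorem:
Number of equivalence classes = number of states in minimal DFA
Minimal DFA states = 6
Therefore equivalence classes = 6

6


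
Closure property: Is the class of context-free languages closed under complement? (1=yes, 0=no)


CFL closure properties:
  Closed under: union, concatenation, Kleene star
  NOT closed under: intersection, complement
Operation 'complement' is in not-closed list -> No (not closed)

0


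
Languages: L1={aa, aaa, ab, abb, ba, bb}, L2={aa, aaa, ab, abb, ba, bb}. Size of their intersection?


L1 = {aa, aaa, ab, abb, ba, bb}
L2 = {aa, aaa, ab, abb, ba, bb}
Checking each string in L1 against L2:
  'aa': in L2? Yes
  'aaa': in L2? Yes
  'ab': in L2? Yes
  'abb': in L2? Yes
  'ba': in L2? Yes
  'bb': in L2? Yes
Intersection = {aa, aaa, ab, abb, ba, bb}
|L1 ∩ L2| = 6

6


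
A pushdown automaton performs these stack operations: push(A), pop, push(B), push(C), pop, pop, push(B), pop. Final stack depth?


Tracing stack operations:
  push(A) -> stack = [A], depth=1
  pop -> removed A, stack = [], depth=0
  push(B) -> stack = [B], depth=1
  push(C) -> stack = [B,C], depth=2
  pop -> removed C, stack = [B], depth=1
  pop -> removed B, stack = [], depth=0
  push(B) -> stack = [B], depth=1
  pop -> removed B, stack = [], depth=0
Final depth = 0

0


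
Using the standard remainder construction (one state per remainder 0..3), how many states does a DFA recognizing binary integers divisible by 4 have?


Divisibility by 4 is tracked via the remainder mod 4: 0, 1, ..., 3
The construction assigns one state to each remainder
Number of remainders = 4

4


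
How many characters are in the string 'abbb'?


String: 'abbb'
Counting characters:
  'a' appears 1 time(s)
  'b' appears 3 time(s)
Total length = 1 + 3 = 4

4


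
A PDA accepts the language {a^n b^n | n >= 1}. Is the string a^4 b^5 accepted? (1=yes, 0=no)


Language requires equal numbers of a's and b's
PDA pushes for each 'a', pops for each 'b'
Number of a's = 4
Number of b's = 5
4 != 5 -> Reject

0


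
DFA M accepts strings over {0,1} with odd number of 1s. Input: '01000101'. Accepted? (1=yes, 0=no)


DFA has 2 states: q_even (start, accept=no) and q_odd
Processing string '01000101' character by character:
  Position 0: read '0', 1-count=0 -> q_even (no change)
  Position 1: read '1', 1-count=1 -> q_odd
  Position 2: read '0', 1-count=1 -> q_odd (no change)
  Position 3: read '0', 1-count=1 -> q_odd (no change)
  Position 4: read '0', 1-count=1 -> q_odd (no change)
  Position 5: read '1', 1-count=2 -> q_even
  Position 6: read '0', 1-count=2 -> q_even (no change)
  Position 7: read '1', 1-count=3 -> q_odd
Final state: q_odd, total 1s = 3 (odd); the DFA requires an odd count -> accept

1


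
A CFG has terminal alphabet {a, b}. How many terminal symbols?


Terminal symbols: a, b
Counting each: a (#1), b (#2)
Total = 2

2


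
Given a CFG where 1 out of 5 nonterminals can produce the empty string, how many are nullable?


Nonterminals: {S, A, B, C, D}
A nonterminal is nullable if it can derive epsilon
Counting nullable nonterminals: 1
Total nullable = 1

1


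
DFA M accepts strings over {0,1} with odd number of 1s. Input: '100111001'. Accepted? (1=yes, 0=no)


DFA has 2 states: q_even (start, accept=no) and q_odd
Processing string '100111001' character by character:
  Position 0: read '1', 1-count=1 -> q_odd
  Position 1: read '0', 1-count=1 -> q_odd (no change)
  Position 2: read '0', 1-count=1 -> q_odd (no change)
  Position 3: read '1', 1-count=2 -> q_even
  Position 4: read '1', 1-count=3 -> q_odd
  Position 5: read '1', 1-count=4 -> q_even
  Position 6: read '0', 1-count=4 -> q_even (no change)
  Position 7: read '0', 1-count=4 -> q_even (no change)
  Position 8: read '1', 1-count=5 -> q_odd
Final state: q_odd, total 1s = 5 (odd); the DFA requires an odd count -> accept

1


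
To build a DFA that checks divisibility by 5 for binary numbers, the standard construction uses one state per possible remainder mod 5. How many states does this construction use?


Divisibility by 5 is tracked via the remainder mod 5: 0, 1, ..., 4
The construction assigns one state to each remainder
Number of remainders = 5

5


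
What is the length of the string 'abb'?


String: 'abb'
Counting characters:
  'a' appears 1 time(s)
  'b' appears 2 time(s)
Total length = 1 + 2 = 3

3


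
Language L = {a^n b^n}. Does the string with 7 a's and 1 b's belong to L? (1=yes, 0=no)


Language requires equal numbers of a's and b's
PDA pushes for each 'a', pops for each 'b'
Number of a's = 7
Number of b's = 1
7 != 1 -> Reject

0


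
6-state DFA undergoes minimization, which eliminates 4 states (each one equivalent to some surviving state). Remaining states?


Original DFA: 6 states
Redundant states removed: 4
Minimized states = original - removed
= 6 - 4
= 2

2


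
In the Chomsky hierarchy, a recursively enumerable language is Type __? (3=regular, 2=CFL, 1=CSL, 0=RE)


Chomsky hierarchy levels:
  Type 3: Regular (DFA/NFA/regex)
  Type 2: Context-free (PDA)
  Type 1: Context-sensitive
  Type 0: Recursively enumerable (TM)
'recursively enumerable' corresponds to Type 0

0


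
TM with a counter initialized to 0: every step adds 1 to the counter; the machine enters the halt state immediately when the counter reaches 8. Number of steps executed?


Counter starts at 0. Counting sequence:
  Step 1: counter = 1
  Step 2: counter = 2
  Step 3: counter = 3
  Step 4: counter = 4
  Step 5: counter = 5
  Step 6: counter = 6
  Step 7: counter = 7
  Step 8: counter = 8
Counter reached 8 -> halt
Total steps = 8

8


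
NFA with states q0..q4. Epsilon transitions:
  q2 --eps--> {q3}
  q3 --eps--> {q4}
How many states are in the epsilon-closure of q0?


Starting from q0
Initialize closure = {q0}
q0 has no outgoing epsilon transitions -> nothing to add
Final closure: {q0}
Size = 1

1


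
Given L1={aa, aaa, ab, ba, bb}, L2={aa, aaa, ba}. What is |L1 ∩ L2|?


L1 = {aa, aaa, ab, ba, bb}
L2 = {aa, aaa, ba}
Checking each string in L1 against L2:
  'aa': in L2? Yes
  'aaa': in L2? Yes
  'ab': in L2? No
  'ba': in L2? Yes
  'bb': in L2? No
Intersection = {aa, aaa, ba}
|L1 ∩ L2| = 3

3


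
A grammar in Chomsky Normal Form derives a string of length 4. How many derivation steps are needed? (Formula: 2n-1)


Chomsky Normal Form derivation:
String length n = 4
Each step either:
  - Splits a nonterminal into two (n-1 such steps)
  - Converts a nonterminal to terminal (n such steps)
Total = (n-1) + n = 2n - 1
= 2(4) - 1
= 8 - 1
= 7

7


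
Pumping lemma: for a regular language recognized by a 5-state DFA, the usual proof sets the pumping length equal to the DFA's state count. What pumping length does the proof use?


Pumping lemma for regular languages (standard proof):
Take p = |Q|, the number of DFA states.
Any string of length >= |Q| passes through |Q|+1 states while reading its first |Q| symbols,
so by pigeonhole some state repeats, giving the loop that can be pumped.
Here |Q| = 5
Therefore the proof uses p = 5

5


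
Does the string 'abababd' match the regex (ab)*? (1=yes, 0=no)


Pattern: (ab)*
String: 'abababd'
Pattern requires: zero or more repetitions of 'ab'
Length 7 is odd -> cannot be (ab)* -> no match
Result: 0

0


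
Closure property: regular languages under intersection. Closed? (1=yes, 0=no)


Regular languages are closed under:
- Union (DFA product construction)
- Intersection (DFA product construction)
- Complement (swap accept/reject states)
- Concatenation (NFA construction)
- Kleene star (NFA construction)
intersection is in this list
Therefore: closed

1


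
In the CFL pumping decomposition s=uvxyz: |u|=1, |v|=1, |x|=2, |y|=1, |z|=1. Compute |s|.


|s| = |u| + |v| + |x| + |y| + |z|
= 1 + 1 + 2 + 1 + 1
= 2 + 2 + 2
= 4 + 2
= 6

6


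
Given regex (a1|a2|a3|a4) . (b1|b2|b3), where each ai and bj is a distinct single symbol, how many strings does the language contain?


First group: 4 alternatives
Second group: 3 alternatives
Concatenation: each choice from group 1 pairs with each from group 2
Total = 4 x 3 = 12

12


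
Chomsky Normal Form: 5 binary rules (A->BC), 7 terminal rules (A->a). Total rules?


CNF allows two rule forms:
  A -> BC (binary): 5 rules
  A -> a (terminal): 7 rules
Total = 5 + 7 = 12

12


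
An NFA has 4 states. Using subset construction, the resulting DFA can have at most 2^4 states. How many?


NFA has 4 states
Subset construction: each DFA state = subset of NFA states
Maximum subsets = 2^4
2^4 = 16

16


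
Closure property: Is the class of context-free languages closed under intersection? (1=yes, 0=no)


CFL closure properties:
  Closed under: union, concatenation, Kleene star
  NOT closed under: intersection, complement
Operation 'intersection' is in not-closed list -> No (not closed)

0


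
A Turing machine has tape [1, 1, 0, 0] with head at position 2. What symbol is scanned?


Tape: [1, 1, 0, 0]
Positions: 0 1 2 3
Values:    1 1 0 0
Head at position 2
tape[2] = 0

0


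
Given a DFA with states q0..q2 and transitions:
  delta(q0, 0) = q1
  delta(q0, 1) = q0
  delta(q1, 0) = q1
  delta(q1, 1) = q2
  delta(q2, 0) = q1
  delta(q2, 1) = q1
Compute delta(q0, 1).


Looking up transition function:
delta(q0, 1) in the table
Row: q0, Column: 1
Result: q0

q0


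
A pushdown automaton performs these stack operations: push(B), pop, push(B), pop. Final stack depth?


Tracing stack operations:
  push(B) -> stack = [B], depth=1
  pop -> removed B, stack = [], depth=0
  push(B) -> stack = [B], depth=1
  pop -> removed B, stack = [], depth=0
Final depth = 0

0


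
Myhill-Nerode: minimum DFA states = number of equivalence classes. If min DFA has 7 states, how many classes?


Myhill-Nerode theorem:
Number of equivalence classes = number of states in minimal DFA
Minimal DFA states = 7
Therefore equivalence classes = 7

7


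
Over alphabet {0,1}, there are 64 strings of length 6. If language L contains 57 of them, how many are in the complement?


Alphabet: {0,1}
String length: 6
Total strings of length 6 = 2^6 = 64
Strings in L = 57
Complement = total - |L|
= 64 - 57
= 7

7


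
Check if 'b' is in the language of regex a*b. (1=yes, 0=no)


Pattern: a*b
String: 'b'
Pattern requires: zero or more 'a's followed by exactly one 'b'
Found 0 leading 'a's
Remaining: 'b'
Remaining is exactly 'b' -> match
Result: 1

1


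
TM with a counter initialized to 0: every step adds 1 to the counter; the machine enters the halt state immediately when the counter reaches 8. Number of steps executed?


Counter starts at 0. Counting sequence:
  Step 1: counter = 1
  Step 2: counter = 2
  Step 3: counter = 3
  Step 4: counter = 4
  Step 5: counter = 5
  Step 6: counter = 6
  Step 7: counter = 7
  Step 8: counter = 8
Counter reached 8 -> halt
Total steps = 8

8


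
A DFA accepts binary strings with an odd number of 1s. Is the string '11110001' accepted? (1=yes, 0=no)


DFA has 2 states: q_even (start, accept=no) and q_odd
Processing string '11110001' character by character:
  Position 0: read '1', 1-count=1 -> q_odd
  Position 1: read '1', 1-count=2 -> q_even
  Position 2: read '1', 1-count=3 -> q_odd
  Position 3: read '1', 1-count=4 -> q_even
  Position 4: read '0', 1-count=4 -> q_even (no change)
  Position 5: read '0', 1-count=4 -> q_even (no change)
  Position 6: read '0', 1-count=4 -> q_even (no change)
  Position 7: read '1', 1-count=5 -> q_odd
Final state: q_odd, total 1s = 5 (odd); the DFA requires an odd count -> accept

1


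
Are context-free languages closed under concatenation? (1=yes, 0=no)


CFL closure properties:
  Closed under: union, concatenation, Kleene star
  NOT closed under: intersection, complement
Operation 'concatenation' is in closed list -> Yes (closed)

1


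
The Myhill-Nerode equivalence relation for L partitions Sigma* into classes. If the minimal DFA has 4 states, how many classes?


Myhill-Nerode theorem:
Number of equivalence classes = number of states in minimal DFA
Minimal DFA states = 4
Therefore equivalence classes = 4

4


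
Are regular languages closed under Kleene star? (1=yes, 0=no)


Regular languages are closed under:
- Union (DFA product construction)
- Intersection (DFA product construction)
- Complement (swap accept/reject states)
- Concatenation (NFA construction)
- Kleene star (NFA construction)
Kleene star is in this list
Therefore: closed

1


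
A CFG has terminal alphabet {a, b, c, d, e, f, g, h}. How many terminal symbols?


Terminal symbols: a, b, c, d, e, f, g, h
Counting each: a (#1), b (#2), c (#3), d (#4), e (#5), f (#6), g (#7), h (#8)
Total = 8

8


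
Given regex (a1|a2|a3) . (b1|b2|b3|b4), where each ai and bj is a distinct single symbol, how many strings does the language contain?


First group: 3 alternatives
Second group: 4 alternatives
Concatenation: each choice from group 1 pairs with each from group 2
Total = 3 x 4 = 12

12
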